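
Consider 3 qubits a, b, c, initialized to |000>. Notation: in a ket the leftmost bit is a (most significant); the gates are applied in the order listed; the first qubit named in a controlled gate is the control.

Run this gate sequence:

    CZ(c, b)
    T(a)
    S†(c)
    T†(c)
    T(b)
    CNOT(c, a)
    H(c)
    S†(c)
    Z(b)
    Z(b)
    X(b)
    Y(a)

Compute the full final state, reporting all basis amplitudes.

The final amplitudes are sqrt(2)*I/2 on |110>, sqrt(2)/2 on |111>, and 0 on every other basis state.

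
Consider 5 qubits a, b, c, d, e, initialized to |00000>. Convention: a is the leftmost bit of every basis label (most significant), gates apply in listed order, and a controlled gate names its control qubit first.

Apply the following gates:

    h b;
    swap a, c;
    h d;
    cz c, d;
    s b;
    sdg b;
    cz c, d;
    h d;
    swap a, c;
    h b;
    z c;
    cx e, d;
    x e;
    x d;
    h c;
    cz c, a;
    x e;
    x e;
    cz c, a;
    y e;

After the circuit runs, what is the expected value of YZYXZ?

The expectation value of YZYXZ is 0. Key observation: gates 2-9 undo each other exactly, leaving only the rest of the circuit to track.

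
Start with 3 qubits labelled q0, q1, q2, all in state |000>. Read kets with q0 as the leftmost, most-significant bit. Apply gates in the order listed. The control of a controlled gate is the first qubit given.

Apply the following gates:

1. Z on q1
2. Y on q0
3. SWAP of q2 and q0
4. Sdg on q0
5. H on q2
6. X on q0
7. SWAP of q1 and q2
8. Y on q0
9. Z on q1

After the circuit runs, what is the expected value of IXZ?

The observable IXZ averages to 1.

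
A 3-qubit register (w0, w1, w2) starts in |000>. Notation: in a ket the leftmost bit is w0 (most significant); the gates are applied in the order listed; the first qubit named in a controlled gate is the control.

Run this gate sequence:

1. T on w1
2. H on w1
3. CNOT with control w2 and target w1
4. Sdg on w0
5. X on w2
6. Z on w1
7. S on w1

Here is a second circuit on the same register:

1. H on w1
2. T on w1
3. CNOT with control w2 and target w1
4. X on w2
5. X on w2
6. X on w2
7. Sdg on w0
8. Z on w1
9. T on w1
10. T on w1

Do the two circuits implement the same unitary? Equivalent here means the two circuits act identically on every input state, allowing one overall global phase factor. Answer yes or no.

No: there is an input state on which the two circuits produce genuinely different outputs (not merely differing by a phase).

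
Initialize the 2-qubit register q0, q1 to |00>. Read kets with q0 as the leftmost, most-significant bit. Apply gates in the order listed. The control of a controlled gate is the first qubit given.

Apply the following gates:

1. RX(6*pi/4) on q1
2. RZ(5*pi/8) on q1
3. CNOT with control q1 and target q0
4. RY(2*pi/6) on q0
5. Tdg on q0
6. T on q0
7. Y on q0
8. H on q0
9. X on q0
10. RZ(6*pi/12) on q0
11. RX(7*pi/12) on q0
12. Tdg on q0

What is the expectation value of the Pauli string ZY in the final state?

The expectation value of ZY is -sqrt(4 - 2*sqrt(2))/4.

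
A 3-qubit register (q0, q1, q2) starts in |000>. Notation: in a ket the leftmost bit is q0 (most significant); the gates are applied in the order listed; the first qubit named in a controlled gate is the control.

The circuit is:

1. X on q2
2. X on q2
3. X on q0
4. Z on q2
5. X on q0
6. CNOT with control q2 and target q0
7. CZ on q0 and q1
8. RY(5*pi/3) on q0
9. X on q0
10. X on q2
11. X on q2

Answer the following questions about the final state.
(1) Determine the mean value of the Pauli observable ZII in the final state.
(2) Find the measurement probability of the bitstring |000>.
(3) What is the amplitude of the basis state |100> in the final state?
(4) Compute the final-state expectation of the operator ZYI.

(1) The observable ZII averages to -1/2.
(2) Outcome |000> occurs with probability 1/4.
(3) The amplitude on |100> is -sqrt(3)/2.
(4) The expectation value of ZYI is 0.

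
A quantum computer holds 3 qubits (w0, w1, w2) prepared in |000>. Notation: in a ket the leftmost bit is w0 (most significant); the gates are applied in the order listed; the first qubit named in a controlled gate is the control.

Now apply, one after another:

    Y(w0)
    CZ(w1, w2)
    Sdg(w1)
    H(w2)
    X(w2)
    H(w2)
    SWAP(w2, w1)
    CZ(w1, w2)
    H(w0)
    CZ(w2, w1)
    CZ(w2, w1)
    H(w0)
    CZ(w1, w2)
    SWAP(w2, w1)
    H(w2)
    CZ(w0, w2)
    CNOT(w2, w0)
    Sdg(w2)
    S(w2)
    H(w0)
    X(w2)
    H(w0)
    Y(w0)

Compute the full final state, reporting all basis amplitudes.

The final amplitudes are sqrt(2)/2 on |001>, sqrt(2)/2 on |100>, and 0 on every other basis state. Key observation: gates 7-14 undo each other exactly, leaving only the rest of the circuit to track.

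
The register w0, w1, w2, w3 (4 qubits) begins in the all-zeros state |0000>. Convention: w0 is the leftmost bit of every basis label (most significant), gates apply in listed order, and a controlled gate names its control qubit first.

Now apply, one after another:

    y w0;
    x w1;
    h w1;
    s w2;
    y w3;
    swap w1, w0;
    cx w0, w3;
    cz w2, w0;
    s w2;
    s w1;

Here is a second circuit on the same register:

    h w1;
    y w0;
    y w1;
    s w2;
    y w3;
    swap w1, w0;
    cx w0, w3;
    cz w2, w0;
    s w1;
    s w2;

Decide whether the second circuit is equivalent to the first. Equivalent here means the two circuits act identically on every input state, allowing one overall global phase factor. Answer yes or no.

No: there is an input state on which the two circuits produce genuinely different outputs (not merely differing by a phase).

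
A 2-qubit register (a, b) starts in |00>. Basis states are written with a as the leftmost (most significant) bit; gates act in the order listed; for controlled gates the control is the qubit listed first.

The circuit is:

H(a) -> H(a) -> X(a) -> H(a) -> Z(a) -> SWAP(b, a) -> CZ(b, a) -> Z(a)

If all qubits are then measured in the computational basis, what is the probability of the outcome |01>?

The probability of measuring |01> is 1/2. Key observation: the block from step 2 through step 5 cancels to the identity and can be dropped.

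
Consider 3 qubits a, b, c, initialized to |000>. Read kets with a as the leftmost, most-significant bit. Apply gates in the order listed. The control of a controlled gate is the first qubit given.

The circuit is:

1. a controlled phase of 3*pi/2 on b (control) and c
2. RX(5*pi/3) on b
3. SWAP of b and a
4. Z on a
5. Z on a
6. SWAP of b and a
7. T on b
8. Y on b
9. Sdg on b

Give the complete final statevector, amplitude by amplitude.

After the circuit, the state carries amplitude -exp(I*pi/4)/2 on |000>, -sqrt(3)/2 on |010>, and 0 on every other basis state. Key observation: gates 3-6 undo each other exactly, leaving only the rest of the circuit to track.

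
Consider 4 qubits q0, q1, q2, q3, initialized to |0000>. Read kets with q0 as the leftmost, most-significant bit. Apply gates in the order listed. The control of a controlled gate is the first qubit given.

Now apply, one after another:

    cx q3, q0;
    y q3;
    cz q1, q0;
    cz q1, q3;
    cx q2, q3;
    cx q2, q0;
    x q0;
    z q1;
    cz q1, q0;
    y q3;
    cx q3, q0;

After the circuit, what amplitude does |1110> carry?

|1110> carries amplitude 0 in the final state.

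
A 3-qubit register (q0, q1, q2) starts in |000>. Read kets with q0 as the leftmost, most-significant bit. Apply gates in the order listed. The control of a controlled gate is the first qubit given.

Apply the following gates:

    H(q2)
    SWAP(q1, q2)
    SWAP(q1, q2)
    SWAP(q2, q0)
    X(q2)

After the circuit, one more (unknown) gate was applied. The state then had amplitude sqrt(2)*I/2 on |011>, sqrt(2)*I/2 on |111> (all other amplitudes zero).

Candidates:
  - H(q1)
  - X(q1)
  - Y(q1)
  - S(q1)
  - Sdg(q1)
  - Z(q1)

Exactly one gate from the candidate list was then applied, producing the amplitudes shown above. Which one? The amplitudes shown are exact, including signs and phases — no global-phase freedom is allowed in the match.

The applied gate was Y(q1). Key observation: the block from step 2 through step 3 cancels to the identity and can be dropped.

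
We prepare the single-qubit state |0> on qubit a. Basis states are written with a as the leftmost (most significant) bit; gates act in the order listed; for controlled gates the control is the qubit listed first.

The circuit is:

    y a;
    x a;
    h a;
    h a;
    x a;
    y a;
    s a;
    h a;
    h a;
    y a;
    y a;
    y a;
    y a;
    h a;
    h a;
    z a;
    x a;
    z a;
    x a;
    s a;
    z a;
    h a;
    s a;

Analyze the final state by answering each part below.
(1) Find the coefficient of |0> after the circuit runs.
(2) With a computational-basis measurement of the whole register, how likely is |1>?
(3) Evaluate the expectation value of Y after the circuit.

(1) The amplitude on |0> is -sqrt(2)/2.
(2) The probability of measuring |1> is 1/2.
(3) The expectation value of Y is 1.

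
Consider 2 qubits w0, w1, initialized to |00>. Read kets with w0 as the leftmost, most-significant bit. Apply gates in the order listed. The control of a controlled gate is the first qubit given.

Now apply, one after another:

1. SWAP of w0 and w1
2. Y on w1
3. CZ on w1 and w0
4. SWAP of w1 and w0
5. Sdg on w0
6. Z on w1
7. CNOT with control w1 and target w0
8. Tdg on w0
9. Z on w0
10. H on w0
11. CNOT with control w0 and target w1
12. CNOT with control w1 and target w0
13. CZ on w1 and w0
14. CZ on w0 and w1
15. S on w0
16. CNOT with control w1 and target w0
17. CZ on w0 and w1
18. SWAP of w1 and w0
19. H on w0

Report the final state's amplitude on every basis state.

After the circuit, the state carries amplitude exp(3*I*pi/4)/2 on |00>, exp(3*I*pi/4)/2 on |01>, exp(3*I*pi/4)/2 on |10>, -exp(3*I*pi/4)/2 on |11>.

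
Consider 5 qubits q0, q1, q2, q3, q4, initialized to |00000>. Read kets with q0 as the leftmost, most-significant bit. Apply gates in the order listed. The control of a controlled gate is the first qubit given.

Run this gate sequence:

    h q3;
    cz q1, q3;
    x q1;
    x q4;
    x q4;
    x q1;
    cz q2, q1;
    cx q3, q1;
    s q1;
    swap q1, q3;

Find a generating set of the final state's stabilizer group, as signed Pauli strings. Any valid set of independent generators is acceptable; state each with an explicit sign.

One valid set of independent stabilizer generators is +IXIYI, +ZIIII, +IZIZI, +IIZII, +IIIIZ (any independent generating set of the same group is equally correct). Key observation: steps 3-6 multiply out to the identity, so the circuit reduces to the remaining gates.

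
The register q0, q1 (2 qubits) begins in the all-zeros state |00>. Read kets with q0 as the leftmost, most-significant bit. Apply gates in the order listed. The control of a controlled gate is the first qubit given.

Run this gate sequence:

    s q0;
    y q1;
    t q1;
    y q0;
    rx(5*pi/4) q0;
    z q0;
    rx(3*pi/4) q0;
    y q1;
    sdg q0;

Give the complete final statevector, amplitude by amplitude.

The resulting statevector has amplitude sqrt(2)*exp(I*pi/4)/2 on |00>, 0 on |01>, -sqrt(2)*exp(I*pi/4)/2 on |10>, 0 on |11>.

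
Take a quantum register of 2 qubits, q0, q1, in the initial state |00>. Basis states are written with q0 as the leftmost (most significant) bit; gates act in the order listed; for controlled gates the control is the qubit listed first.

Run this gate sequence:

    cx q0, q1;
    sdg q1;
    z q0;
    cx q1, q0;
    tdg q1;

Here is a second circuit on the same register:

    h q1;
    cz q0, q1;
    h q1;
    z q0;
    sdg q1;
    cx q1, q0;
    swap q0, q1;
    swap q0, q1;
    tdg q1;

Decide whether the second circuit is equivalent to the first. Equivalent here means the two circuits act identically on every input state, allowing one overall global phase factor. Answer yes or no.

Yes: on every input state the two circuits agree up to one overall phase factor.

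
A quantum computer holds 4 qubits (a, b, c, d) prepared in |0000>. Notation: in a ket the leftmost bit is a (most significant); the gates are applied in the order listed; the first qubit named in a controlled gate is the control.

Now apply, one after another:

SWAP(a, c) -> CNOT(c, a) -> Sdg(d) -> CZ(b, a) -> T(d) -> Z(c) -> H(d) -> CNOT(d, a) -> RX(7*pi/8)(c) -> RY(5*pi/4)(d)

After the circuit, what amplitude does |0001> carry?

|0001> carries amplitude sqrt(2*sqrt(2) + 4)*sin(pi/16)/4 in the final state.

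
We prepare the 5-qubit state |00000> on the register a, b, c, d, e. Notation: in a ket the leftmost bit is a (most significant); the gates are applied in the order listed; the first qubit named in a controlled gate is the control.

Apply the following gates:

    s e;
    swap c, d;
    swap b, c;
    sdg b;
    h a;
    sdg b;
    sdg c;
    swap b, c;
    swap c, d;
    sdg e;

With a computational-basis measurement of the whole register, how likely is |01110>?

The probability of measuring |01110> is 0.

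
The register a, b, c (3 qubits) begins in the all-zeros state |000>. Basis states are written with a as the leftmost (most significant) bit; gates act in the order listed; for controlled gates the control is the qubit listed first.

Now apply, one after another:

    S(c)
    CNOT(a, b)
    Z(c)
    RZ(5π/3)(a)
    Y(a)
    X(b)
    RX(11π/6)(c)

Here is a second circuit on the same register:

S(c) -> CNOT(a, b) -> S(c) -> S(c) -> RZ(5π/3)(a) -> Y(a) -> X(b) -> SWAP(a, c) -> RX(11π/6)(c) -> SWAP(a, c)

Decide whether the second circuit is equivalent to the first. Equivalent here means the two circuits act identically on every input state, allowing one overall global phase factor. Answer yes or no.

No: there is an input state on which the two circuits produce genuinely different outputs (not merely differing by a phase).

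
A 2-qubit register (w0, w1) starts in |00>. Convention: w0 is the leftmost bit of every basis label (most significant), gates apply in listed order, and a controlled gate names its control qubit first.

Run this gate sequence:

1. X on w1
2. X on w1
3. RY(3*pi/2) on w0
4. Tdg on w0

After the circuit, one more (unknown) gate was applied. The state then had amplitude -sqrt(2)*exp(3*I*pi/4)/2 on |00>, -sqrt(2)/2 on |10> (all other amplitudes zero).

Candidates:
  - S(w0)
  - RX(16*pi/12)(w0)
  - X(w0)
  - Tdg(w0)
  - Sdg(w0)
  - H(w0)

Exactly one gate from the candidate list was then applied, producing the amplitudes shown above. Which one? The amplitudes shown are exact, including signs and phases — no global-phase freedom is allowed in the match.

It was X(w0) that produced the state shown. Key observation: gates 1-2 undo each other exactly, leaving only the rest of the circuit to track.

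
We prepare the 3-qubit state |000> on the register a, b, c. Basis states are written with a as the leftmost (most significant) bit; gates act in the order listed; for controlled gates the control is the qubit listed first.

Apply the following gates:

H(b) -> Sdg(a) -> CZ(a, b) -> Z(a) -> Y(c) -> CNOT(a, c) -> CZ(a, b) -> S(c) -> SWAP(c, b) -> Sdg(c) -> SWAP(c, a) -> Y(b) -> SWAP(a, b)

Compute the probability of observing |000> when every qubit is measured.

Outcome |000> occurs with probability 1/2.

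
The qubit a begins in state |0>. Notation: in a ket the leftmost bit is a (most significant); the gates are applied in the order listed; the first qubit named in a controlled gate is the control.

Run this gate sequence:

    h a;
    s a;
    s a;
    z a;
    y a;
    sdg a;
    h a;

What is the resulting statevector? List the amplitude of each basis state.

The resulting statevector has amplitude 1/2 - I/2 on |0>, -1/2 - I/2 on |1>.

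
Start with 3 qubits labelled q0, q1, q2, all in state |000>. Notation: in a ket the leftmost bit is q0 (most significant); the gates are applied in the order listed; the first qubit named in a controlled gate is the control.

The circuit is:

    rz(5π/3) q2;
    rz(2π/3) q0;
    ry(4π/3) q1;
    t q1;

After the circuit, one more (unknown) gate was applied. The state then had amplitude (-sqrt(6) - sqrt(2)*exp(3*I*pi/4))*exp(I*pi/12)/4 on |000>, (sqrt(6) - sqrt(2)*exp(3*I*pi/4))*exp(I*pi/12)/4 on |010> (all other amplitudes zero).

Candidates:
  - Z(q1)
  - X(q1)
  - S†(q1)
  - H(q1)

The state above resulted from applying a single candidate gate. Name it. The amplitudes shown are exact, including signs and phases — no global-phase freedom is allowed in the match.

The unique candidate consistent with the amplitudes is H(q1).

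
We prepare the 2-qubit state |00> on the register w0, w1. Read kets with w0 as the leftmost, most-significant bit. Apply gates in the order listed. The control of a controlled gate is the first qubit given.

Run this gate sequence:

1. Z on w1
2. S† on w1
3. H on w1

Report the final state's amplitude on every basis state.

The final amplitudes are sqrt(2)/2 on |00>, sqrt(2)/2 on |01>, 0 on |10>, 0 on |11>.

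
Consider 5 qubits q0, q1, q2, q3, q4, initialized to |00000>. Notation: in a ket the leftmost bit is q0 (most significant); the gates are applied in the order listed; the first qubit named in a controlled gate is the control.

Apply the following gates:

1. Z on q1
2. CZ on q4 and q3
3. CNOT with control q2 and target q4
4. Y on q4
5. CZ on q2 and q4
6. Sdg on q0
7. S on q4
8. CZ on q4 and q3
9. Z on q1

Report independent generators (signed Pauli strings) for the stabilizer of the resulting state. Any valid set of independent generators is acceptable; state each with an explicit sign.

The final state is stabilized by the group generated by +ZIIII, +IZIII, +IIZII, +IIIZI, -IIIIZ; other independent generating sets are equally valid.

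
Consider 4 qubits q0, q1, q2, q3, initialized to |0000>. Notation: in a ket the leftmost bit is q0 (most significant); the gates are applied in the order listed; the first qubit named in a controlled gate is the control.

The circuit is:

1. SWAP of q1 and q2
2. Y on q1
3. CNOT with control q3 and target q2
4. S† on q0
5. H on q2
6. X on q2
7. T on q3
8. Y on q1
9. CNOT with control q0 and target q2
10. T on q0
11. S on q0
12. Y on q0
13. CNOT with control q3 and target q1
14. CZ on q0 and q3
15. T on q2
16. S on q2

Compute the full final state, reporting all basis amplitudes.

The resulting statevector has amplitude sqrt(2)*I/2 on |1000>, -sqrt(2)*exp(I*pi/4)/2 on |1010>, and 0 on every other basis state.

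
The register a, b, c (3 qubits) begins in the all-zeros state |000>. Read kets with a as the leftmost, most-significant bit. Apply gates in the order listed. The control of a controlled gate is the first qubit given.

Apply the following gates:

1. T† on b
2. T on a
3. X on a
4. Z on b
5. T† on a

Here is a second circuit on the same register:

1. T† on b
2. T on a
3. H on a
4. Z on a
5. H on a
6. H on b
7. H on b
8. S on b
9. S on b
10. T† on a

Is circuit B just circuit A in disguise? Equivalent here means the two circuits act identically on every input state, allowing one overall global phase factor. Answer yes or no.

Yes — the two circuits implement the same unitary up to a global phase.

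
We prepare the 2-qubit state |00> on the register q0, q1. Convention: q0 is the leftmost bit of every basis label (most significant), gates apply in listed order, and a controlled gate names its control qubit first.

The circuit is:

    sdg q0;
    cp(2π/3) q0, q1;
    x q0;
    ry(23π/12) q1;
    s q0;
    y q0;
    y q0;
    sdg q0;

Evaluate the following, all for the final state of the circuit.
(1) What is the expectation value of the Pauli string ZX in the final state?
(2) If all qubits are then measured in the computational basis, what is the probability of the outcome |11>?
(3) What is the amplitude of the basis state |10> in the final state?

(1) The expectation value of ZX is -sqrt(2)/4 + sqrt(6)/4. Key observation: steps 5-8 multiply out to the identity, so the circuit reduces to the remaining gates.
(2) A full measurement returns |11> with probability -sqrt(6)/8 - sqrt(2)/8 + 1/2.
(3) The final state's coefficient on |10> equals -sqrt(3*sqrt(2) + 6)/4 - sqrt(2 - sqrt(2))/4.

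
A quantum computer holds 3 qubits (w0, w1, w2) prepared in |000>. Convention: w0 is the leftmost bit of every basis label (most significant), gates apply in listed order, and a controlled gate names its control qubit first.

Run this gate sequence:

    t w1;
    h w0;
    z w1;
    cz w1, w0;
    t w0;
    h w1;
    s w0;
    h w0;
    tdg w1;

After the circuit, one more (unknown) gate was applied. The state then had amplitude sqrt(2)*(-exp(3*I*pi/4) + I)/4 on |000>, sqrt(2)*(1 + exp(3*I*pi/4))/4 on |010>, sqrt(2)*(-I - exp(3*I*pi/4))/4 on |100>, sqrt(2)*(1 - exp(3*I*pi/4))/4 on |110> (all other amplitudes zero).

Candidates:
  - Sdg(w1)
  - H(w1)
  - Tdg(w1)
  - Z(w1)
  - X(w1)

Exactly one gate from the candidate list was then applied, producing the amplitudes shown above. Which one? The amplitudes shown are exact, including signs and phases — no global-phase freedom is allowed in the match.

It was X(w1) that produced the state shown.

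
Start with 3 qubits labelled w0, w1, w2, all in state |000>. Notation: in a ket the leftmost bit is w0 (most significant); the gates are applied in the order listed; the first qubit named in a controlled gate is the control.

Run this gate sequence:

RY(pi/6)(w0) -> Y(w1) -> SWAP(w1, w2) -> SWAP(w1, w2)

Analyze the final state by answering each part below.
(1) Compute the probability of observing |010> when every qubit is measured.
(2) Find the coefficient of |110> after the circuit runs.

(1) The probability of measuring |010> is sqrt(3)/4 + 1/2. Key observation: gates 3-4 undo each other exactly, leaving only the rest of the circuit to track.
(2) |110> carries amplitude I*(-sqrt(2) + sqrt(6))/4 in the final state.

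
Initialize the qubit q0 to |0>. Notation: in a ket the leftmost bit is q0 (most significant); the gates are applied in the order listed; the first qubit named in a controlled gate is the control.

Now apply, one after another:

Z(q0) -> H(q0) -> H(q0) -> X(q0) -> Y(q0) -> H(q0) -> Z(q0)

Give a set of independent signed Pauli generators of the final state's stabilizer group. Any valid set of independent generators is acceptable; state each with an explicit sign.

The final state is stabilized by the group generated by -X; other independent generating sets are equally valid.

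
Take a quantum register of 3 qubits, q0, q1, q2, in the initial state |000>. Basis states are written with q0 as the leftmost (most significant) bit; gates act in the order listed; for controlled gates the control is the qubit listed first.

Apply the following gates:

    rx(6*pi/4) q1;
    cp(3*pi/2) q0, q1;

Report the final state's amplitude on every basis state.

The final amplitudes are -sqrt(2)/2 on |000>, -sqrt(2)*I/2 on |010>, and 0 on every other basis state.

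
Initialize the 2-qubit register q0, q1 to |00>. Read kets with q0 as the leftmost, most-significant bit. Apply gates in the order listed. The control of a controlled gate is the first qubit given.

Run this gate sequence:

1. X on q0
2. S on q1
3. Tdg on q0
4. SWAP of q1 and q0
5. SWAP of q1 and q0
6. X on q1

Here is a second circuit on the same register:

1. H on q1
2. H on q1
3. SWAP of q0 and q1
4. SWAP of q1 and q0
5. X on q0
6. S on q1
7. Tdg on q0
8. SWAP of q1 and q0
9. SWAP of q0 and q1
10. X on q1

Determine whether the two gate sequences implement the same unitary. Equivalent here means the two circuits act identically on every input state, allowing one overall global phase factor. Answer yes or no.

Yes: on every input state the two circuits agree up to one overall phase factor.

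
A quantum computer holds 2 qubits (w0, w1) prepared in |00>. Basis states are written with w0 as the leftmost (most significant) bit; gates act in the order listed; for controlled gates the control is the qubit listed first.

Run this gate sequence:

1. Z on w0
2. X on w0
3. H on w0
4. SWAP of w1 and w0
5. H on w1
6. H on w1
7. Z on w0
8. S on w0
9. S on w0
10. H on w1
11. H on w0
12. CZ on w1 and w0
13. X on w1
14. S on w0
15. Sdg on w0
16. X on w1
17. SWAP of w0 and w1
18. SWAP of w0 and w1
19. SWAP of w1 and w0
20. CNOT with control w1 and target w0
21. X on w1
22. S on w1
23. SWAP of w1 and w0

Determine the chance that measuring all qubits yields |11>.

The probability of measuring |11> is 1/2.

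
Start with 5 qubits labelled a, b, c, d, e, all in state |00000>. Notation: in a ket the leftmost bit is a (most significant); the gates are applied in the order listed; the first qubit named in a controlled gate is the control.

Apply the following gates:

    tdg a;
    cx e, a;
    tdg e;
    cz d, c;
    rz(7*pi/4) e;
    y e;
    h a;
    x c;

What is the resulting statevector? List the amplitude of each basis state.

After the circuit, the state carries amplitude -sqrt(2)*exp(5*I*pi/8)/2 on |00101>, -sqrt(2)*exp(5*I*pi/8)/2 on |10101>, and 0 on every other basis state.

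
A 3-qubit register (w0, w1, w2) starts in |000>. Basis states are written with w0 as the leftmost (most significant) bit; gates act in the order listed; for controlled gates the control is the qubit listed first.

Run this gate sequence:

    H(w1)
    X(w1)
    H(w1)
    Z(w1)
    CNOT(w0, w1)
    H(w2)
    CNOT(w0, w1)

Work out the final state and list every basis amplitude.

The resulting statevector has amplitude sqrt(2)/2 on |000>, sqrt(2)/2 on |001>, and 0 on every other basis state. Key observation: steps 1-4 multiply out to the identity, so the circuit reduces to the remaining gates.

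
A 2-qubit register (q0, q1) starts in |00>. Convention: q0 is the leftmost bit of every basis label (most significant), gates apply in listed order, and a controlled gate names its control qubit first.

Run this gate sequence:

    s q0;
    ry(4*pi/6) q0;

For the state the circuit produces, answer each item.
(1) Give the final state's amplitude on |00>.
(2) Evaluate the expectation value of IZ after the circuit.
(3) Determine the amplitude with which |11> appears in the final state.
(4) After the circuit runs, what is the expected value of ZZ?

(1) The amplitude on |00> is 1/2.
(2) The expectation value of IZ is 1.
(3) The amplitude on |11> is 0.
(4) The expectation value of ZZ is -1/2.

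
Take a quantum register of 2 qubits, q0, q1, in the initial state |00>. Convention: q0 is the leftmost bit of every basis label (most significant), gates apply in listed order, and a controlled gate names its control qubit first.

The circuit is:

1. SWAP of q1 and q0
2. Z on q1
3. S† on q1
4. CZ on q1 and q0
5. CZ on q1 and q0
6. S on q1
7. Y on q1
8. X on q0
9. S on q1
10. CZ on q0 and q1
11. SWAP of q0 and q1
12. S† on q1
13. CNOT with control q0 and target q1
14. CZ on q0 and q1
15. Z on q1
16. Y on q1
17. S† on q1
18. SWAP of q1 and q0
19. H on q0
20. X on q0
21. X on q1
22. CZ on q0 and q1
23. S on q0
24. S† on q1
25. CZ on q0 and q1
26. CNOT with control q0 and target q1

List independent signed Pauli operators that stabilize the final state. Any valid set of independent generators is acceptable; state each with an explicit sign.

The stabilizer group can be generated by -XY, +ZZ, among other valid generating sets. Key observation: the block from step 3 through step 6 cancels to the identity and can be dropped.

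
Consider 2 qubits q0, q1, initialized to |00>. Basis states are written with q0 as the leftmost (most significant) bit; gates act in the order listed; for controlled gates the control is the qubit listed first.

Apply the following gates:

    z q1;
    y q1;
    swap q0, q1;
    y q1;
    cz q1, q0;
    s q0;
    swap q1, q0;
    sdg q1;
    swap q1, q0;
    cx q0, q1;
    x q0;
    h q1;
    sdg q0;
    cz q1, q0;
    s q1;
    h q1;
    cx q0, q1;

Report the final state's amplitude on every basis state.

After the circuit, the state carries amplitude 1/2 + I/2 on |00>, 1/2 - I/2 on |01>, 0 on |10>, 0 on |11>.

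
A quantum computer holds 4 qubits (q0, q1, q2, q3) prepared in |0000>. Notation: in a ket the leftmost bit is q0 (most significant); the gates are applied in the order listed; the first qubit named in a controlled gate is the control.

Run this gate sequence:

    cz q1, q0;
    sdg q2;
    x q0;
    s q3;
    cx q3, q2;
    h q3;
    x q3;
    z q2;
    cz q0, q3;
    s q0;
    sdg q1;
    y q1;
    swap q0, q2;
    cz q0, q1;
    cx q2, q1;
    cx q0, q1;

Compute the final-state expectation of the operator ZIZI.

The expectation value of ZIZI is -1.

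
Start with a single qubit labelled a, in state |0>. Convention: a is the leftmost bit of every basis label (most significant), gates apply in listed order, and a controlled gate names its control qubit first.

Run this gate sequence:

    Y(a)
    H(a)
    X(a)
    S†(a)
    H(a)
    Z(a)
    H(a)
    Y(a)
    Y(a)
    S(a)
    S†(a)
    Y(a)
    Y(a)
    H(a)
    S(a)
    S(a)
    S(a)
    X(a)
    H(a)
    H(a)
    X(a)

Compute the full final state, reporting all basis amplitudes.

The resulting statevector has amplitude 1/2 - I/2 on |0>, 1/2 - I/2 on |1>. Key observation: steps 7-14 multiply out to the identity, so the circuit reduces to the remaining gates.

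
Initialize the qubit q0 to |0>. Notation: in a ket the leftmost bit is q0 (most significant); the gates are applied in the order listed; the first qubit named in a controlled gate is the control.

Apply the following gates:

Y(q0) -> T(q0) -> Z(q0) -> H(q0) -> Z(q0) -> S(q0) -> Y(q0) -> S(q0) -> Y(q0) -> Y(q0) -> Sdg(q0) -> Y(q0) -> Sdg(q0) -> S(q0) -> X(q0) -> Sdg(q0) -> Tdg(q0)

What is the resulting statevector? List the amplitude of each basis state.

The resulting statevector has amplitude sqrt(2)*exp(I*pi/4)/2 on |0>, -sqrt(2)/2 on |1>. Key observation: the block from step 6 through step 13 cancels to the identity and can be dropped.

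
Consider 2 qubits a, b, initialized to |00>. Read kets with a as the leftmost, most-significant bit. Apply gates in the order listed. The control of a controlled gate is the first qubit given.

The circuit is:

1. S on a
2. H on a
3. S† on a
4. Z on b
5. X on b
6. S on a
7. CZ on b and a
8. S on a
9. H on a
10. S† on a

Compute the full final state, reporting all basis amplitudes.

The resulting statevector has amplitude 0 on |00>, 1/2 - I/2 on |01>, 0 on |10>, 1/2 - I/2 on |11>.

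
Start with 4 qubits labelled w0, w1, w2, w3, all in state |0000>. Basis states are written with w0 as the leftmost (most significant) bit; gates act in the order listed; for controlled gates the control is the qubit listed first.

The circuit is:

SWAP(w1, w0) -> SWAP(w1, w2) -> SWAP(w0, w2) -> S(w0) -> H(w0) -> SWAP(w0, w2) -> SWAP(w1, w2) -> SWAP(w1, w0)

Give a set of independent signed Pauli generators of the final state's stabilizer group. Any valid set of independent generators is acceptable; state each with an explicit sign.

The final state is stabilized by the group generated by +XIII, +IZII, +IIZI, +IIIZ; other independent generating sets are equally valid.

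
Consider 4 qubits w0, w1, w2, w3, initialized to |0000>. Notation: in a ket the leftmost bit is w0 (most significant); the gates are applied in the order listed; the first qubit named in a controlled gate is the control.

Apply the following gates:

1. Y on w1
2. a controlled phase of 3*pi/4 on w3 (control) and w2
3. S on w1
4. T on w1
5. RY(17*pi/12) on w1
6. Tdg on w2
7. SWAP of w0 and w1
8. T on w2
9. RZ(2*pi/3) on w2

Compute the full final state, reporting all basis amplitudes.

After the circuit, the state carries amplitude (-sqrt(sqrt(2) + 2)/4 - sqrt(6 - 3*sqrt(2))/4)*exp(11*I*pi/12) on |0000>, (-sqrt(3*sqrt(2) + 6)/4 + sqrt(2 - sqrt(2))/4)*exp(11*I*pi/12) on |1000>, and 0 on every other basis state.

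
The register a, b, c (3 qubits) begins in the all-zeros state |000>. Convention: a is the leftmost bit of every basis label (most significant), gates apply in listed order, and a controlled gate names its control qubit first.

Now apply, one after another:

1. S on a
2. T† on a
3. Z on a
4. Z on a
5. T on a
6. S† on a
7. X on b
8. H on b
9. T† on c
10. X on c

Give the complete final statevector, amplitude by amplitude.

The final amplitudes are sqrt(2)/2 on |001>, -sqrt(2)/2 on |011>, and 0 on every other basis state. Key observation: the block from step 1 through step 6 cancels to the identity and can be dropped.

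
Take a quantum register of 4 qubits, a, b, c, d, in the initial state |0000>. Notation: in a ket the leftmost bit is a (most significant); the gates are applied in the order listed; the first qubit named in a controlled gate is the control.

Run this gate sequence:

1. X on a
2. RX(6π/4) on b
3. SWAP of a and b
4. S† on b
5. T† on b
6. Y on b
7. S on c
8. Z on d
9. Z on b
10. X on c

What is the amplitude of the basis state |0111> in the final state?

|0111> carries amplitude 0 in the final state.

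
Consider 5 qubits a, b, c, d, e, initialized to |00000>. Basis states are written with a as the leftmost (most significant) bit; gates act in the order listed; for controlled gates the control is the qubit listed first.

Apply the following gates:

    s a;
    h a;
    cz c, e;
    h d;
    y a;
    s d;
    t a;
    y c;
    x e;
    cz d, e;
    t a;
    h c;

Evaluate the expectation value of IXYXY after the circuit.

In the final state, IXYXY has expectation 0.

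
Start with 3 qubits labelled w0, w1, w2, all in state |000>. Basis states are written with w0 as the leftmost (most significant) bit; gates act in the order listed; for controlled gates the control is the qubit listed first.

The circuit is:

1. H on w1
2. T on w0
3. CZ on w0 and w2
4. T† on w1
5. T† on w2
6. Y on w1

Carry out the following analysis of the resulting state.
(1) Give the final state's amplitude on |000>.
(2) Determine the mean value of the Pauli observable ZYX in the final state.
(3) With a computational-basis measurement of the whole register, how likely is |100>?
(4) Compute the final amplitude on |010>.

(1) |000> carries amplitude -sqrt(2)*exp(I*pi/4)/2 in the final state.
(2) In the final state, ZYX has expectation 0.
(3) The probability of measuring |100> is 0.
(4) The amplitude on |010> is sqrt(2)*I/2.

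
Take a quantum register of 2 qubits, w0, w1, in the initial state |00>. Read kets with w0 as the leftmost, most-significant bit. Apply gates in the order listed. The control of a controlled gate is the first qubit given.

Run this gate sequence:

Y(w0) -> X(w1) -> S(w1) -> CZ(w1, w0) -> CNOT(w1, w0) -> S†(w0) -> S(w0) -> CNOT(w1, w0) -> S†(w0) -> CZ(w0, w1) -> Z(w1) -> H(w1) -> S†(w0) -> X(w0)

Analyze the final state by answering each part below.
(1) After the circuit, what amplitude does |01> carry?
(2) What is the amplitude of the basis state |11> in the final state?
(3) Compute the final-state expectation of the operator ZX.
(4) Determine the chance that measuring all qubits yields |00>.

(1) The final state's coefficient on |01> equals sqrt(2)/2. Key observation: steps 5-8 multiply out to the identity, so the circuit reduces to the remaining gates.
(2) |11> carries amplitude 0 in the final state.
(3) In the final state, ZX has expectation -1.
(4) A full measurement returns |00> with probability 1/2.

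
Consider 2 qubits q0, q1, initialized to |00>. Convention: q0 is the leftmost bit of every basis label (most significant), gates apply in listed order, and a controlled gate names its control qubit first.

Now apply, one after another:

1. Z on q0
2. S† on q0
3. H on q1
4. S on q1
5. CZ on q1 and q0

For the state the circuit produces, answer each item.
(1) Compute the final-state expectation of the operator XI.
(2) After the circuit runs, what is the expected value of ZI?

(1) The expectation value of XI is 0.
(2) The observable ZI averages to 1.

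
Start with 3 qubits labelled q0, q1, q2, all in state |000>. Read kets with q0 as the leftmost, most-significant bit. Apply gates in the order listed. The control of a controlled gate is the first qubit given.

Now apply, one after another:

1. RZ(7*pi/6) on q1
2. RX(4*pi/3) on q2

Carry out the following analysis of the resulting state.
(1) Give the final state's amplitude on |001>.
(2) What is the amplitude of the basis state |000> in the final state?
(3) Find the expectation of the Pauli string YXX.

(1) The final state's coefficient on |001> equals sqrt(3)*exp(11*I*pi/12)/2.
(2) The amplitude on |000> is exp(5*I*pi/12)/2.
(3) In the final state, YXX has expectation 0.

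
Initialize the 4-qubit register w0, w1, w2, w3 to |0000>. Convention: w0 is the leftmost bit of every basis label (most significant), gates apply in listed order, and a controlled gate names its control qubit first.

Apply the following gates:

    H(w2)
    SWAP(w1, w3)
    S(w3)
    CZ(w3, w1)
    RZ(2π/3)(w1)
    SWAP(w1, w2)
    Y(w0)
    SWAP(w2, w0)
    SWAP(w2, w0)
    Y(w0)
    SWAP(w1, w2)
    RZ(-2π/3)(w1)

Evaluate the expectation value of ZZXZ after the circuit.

In the final state, ZZXZ has expectation 1. Key observation: the block from step 5 through step 12 cancels to the identity and can be dropped.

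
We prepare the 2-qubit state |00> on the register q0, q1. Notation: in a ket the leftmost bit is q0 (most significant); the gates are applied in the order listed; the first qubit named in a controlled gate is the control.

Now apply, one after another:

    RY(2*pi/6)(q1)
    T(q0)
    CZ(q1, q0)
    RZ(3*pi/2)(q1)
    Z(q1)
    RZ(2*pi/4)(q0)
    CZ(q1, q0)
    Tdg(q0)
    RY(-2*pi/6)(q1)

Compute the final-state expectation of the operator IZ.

The expectation value of IZ is 1/4.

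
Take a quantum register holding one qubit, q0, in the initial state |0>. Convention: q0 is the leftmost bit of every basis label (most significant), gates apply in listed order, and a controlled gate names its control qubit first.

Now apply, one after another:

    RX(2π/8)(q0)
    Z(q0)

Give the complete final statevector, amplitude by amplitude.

The resulting statevector has amplitude sqrt(sqrt(2) + 2)/2 on |0>, I*sqrt(2 - sqrt(2))/2 on |1>.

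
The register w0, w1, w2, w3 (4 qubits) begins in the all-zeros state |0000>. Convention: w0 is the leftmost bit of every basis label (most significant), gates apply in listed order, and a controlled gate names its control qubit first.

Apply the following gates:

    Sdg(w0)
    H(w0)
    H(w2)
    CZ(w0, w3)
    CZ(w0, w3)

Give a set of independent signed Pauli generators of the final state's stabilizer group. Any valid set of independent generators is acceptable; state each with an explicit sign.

The stabilizer group can be generated by +XIII, +IIXI, +IZII, +IIIZ, among other valid generating sets. Key observation: steps 4-5 multiply out to the identity, so the circuit reduces to the remaining gates.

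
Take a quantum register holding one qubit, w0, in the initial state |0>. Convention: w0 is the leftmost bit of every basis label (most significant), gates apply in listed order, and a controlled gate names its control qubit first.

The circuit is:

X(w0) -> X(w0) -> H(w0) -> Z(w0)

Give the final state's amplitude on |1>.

The amplitude on |1> is -sqrt(2)/2. Key observation: steps 1-2 multiply out to the identity, so the circuit reduces to the remaining gates.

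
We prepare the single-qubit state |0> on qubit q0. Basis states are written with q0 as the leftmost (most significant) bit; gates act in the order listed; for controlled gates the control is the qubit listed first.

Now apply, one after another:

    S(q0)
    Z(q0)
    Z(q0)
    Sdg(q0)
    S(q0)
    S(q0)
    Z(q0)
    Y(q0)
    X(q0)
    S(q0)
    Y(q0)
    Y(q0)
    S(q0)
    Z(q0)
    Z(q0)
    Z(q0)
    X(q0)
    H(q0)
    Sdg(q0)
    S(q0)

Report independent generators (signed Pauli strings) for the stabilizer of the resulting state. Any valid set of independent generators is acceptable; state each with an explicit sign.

One valid set of independent stabilizer generators is -X (any independent generating set of the same group is equally correct).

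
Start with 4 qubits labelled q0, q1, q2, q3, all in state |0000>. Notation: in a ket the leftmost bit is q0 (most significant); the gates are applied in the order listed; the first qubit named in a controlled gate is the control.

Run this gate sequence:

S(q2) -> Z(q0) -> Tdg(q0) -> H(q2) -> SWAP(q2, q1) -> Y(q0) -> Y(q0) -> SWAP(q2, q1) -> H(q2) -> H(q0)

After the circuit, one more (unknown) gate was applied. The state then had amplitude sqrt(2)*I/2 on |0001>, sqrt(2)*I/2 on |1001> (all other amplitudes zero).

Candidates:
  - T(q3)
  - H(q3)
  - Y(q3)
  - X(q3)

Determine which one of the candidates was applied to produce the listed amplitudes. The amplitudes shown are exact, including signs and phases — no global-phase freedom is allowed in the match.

It was Y(q3) that produced the state shown. Key observation: steps 4-9 multiply out to the identity, so the circuit reduces to the remaining gates.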